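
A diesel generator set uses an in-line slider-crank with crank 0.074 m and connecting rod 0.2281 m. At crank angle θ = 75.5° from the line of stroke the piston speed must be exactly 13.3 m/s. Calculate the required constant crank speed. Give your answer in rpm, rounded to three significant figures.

1630

For an in-line slider-crank, |v_piston| = rω|sinθ|·[1 + r cosθ/√(L² − r² sin²θ)].
With r = 0.074 m, L = 0.2281 m, θ = 75.5°: the bracketed kinematic factor |dx/dθ| = 0.077773 m.
ω = v/|dx/dθ| = 13.3/0.077773 = 171.01 rad/s.
N = 60ω/(2π) = 1633 rpm.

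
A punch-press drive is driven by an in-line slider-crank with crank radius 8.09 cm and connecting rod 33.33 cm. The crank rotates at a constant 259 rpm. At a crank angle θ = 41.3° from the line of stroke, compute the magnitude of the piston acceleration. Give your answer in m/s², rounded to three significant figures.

ω = 2π·259/60 = 27.12 rad/s
x(θ) = r cosθ + √(L² − r² sin²θ); with ω constant, a = ω²·d²x/dθ².
d²x/dθ² = −r cosθ − r²(cos2θ)/√u − r⁴ sin²2θ/(4u^{3/2}),  u = L² − r² sin²θ = 0.108238 m².
Substituting r = 0.0809 m, L = 0.3333 m, θ = 41.3°: d²x/dθ² = -0.063635 m.
a = ω²·d²x/dθ² = (27.12)²·(-0.063635) = -46.812 m/s²;  |a| = 46.812 m/s².

46.8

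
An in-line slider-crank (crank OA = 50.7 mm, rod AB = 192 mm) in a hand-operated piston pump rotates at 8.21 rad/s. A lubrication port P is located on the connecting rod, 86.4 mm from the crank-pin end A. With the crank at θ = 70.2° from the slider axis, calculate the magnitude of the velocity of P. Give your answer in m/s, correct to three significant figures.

ω = 8.21 rad/s.  Crank-pin speed |V_A| = rω = 0.41625 m/s, perpendicular to OA.
Rod angle: sinφ = −(r/L) sinθ ⇒ φ = -14.386°; ω_rod = −rω cosθ/√(L²−r²sin²θ) = -0.75814 rad/s.
V_P = V_A + ω_rod × AP, with AP = 0.0864 m along the rod.
Components: V_Px = −rω sinθ − a·ω_rod·sinφ = -0.40791 m/s;  V_Py = rω cosθ + a·ω_rod·cosφ = +0.077549 m/s.
|V_P| = √(V_Px² + V_Py²) = 0.41522 m/s.

0.415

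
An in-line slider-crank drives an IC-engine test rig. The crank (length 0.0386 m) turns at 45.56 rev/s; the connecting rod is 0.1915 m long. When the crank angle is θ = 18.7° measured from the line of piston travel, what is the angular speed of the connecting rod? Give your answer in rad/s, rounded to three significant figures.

ω = 286.3 rad/s (converted from 45.56 rev/s).
The rod makes angle φ with the slider axis where L sinφ = r sinθ; differentiating, L cosφ·φ̇ = r ω cosθ.
L cosφ = √(L² − r² sin²θ) = 0.1911 m.
|ω_rod| = r ω |cosθ| / √(L² − r² sin²θ) = 0.0386·286.3·0.94721/0.1911 = 54.769 rad/s.

54.8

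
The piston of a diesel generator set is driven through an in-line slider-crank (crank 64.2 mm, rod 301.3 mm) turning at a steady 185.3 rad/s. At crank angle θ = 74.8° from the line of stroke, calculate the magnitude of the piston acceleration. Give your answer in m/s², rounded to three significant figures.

165

ω = 185.3 rad/s
x(θ) = r cosθ + √(L² − r² sin²θ); with ω constant, a = ω²·d²x/dθ².
d²x/dθ² = −r cosθ − r²(cos2θ)/√u − r⁴ sin²2θ/(4u^{3/2}),  u = L² − r² sin²θ = 0.0869434 m².
Substituting r = 0.0642 m, L = 0.3013 m, θ = 74.8°: d²x/dθ² = -0.0048186 m.
a = ω²·d²x/dθ² = (185.3)²·(-0.0048186) = -165.45 m/s²;  |a| = 165.45 m/s².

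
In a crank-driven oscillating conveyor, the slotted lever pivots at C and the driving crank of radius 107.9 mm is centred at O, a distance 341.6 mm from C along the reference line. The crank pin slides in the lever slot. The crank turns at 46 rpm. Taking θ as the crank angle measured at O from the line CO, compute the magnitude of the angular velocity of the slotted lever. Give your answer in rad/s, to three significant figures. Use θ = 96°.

ω = 4.817 rad/s (from 46 rpm).
Crank pin A relative to C: A = (d + r cosθ, r sinθ); lever angle φ = atan2(r sinθ, d + r cosθ).
Differentiating tanφ: φ̇ = rω(d cosθ + r)/(d² + r² + 2dr cosθ).
d² + r² + 2dr cosθ = |CA|² = 0.120627 m²;  d cosθ + r = +0.072193 m.
|ω_lever| = |0.1079·4.817·+0.072193| / 0.120627 = 0.31107 rad/s.

0.311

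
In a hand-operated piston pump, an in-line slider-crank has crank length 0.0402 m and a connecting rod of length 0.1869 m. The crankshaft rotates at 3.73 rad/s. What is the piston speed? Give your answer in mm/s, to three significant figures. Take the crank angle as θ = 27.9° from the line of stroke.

83.6

ω = 3.73 rad/s
For an in-line slider-crank, x = r cosθ + √(L² − r² sin²θ), so v = −rω sinθ·[1 + r cosθ/√(L² − r² sin²θ)].
With r = 0.0402 m, L = 0.1869 m, θ = 27.9°: √(L² − r² sin²θ) = 0.18595 m.
v = −0.0402·3.73·0.46793·[1 + 0.0402·0.88377/0.18595] = -0.08357 m/s.
|v| = 0.08357 m/s = 83.57 mm/s.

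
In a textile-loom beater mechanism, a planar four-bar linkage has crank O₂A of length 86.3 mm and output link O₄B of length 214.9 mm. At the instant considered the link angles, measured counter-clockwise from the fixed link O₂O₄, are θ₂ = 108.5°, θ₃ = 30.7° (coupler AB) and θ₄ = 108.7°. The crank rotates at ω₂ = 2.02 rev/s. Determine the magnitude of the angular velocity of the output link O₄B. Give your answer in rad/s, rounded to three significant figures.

5.09

ω₂ = 12.69 rad/s (from 2.02 rev/s).
Differentiating the loop-closure r₂e^{iθ₂}+r₃e^{iθ₃}=r₁+r₄e^{iθ₄} gives r₂ω₂e^{iθ₂}+r₃ω₃e^{iθ₃}=r₄ω₄e^{iθ₄}.
Eliminating the other unknown: ω₄ = r₂ω₂ sin(θ₂−θ₃) / [r₄ sin(θ₄−θ₃)].
Numerator sine = +0.97742; denominator sine = +0.97815.
Result = 0.0863·12.69·(+0.97742) / (0.2149·(+0.97815)) = +5.0931 rad/s; magnitude 5.0931 rad/s.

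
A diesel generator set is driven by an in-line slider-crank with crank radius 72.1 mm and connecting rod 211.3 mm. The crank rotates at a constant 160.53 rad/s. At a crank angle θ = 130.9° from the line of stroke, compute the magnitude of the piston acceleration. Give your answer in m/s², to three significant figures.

1290

ω = 160.5 rad/s
x(θ) = r cosθ + √(L² − r² sin²θ); with ω constant, a = ω²·d²x/dθ².
d²x/dθ² = −r cosθ − r²(cos2θ)/√u − r⁴ sin²2θ/(4u^{3/2}),  u = L² − r² sin²θ = 0.0416778 m².
Substituting r = 0.0721 m, L = 0.2113 m, θ = 130.9°: d²x/dθ² = +0.050061 m.
a = ω²·d²x/dθ² = (160.5)²·(+0.050061) = +1290.1 m/s²;  |a| = 1290.1 m/s².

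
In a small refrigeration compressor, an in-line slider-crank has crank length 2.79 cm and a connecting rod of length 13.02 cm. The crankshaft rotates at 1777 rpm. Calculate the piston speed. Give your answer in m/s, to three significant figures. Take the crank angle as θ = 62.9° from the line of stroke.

ω = 2π·1777/60 = 186.1 rad/s
For an in-line slider-crank, x = r cosθ + √(L² − r² sin²θ), so v = −rω sinθ·[1 + r cosθ/√(L² − r² sin²θ)].
With r = 0.0279 m, L = 0.1302 m, θ = 62.9°: √(L² − r² sin²θ) = 0.12781 m.
v = −0.0279·186.1·0.89021·[1 + 0.0279·0.45554/0.12781] = -5.0814 m/s.
|v| = 5.0814 m/s.

5.08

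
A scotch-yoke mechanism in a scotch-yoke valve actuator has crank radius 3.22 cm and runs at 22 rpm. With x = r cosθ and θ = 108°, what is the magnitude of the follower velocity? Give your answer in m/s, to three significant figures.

ω = 2.304 rad/s (from 22 rpm).
x = r cosθ ⇒ ẋ = −rω sinθ.
|v| = rω|sinθ| = 0.0322·2.304·|sin 108°| = 0.070553 m/s.

0.0706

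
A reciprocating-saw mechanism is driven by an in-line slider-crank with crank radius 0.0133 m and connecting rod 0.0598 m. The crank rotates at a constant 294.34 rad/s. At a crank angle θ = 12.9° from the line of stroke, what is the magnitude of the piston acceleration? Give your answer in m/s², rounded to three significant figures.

ω = 294.3 rad/s
x(θ) = r cosθ + √(L² − r² sin²θ); with ω constant, a = ω²·d²x/dθ².
d²x/dθ² = −r cosθ − r²(cos2θ)/√u − r⁴ sin²2θ/(4u^{3/2}),  u = L² − r² sin²θ = 0.00356722 m².
Substituting r = 0.0133 m, L = 0.0598 m, θ = 12.9°: d²x/dθ² = -0.015638 m.
a = ω²·d²x/dθ² = (294.3)²·(-0.015638) = -1354.8 m/s²;  |a| = 1354.8 m/s².

1350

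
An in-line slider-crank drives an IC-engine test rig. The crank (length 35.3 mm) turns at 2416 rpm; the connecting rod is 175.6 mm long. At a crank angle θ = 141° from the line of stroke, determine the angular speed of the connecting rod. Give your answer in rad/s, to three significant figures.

ω = 253 rad/s (converted from 2416 rpm).
The rod makes angle φ with the slider axis where L sinφ = r sinθ; differentiating, L cosφ·φ̇ = r ω cosθ.
L cosφ = √(L² − r² sin²θ) = 0.17419 m.
|ω_rod| = r ω |cosθ| / √(L² − r² sin²θ) = 0.0353·253·0.77715/0.17419 = 39.846 rad/s.

39.8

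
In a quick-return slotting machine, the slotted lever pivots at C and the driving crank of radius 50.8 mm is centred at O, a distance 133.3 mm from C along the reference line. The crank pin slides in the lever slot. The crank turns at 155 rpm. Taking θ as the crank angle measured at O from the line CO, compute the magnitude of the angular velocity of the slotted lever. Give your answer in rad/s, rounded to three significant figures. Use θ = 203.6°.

7.41

ω = 16.23 rad/s (from 155 rpm).
Crank pin A relative to C: A = (d + r cosθ, r sinθ); lever angle φ = atan2(r sinθ, d + r cosθ).
Differentiating tanφ: φ̇ = rω(d cosθ + r)/(d² + r² + 2dr cosθ).
d² + r² + 2dr cosθ = |CA|² = 0.00793897 m²;  d cosθ + r = -0.071351 m.
|ω_lever| = |0.0508·16.23·-0.071351| / 0.00793897 = 7.4107 rad/s.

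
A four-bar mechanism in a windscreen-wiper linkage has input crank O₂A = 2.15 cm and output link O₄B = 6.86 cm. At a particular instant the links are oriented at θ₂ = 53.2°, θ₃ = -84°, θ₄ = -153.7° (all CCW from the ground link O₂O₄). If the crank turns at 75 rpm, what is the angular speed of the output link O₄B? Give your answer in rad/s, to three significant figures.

1.78

ω₂ = 7.854 rad/s (from 75 rpm).
Differentiating the loop-closure r₂e^{iθ₂}+r₃e^{iθ₃}=r₁+r₄e^{iθ₄} gives r₂ω₂e^{iθ₂}+r₃ω₃e^{iθ₃}=r₄ω₄e^{iθ₄}.
Eliminating the other unknown: ω₄ = r₂ω₂ sin(θ₂−θ₃) / [r₄ sin(θ₄−θ₃)].
Numerator sine = +0.67944; denominator sine = -0.93789.
Result = 0.0215·7.854·(+0.67944) / (0.0686·(-0.93789)) = -1.7832 rad/s; magnitude 1.7832 rad/s.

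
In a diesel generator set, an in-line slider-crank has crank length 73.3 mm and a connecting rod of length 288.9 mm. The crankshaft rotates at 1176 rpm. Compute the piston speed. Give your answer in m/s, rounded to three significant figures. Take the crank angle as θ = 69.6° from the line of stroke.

9.23

ω = 2π·1176/60 = 123.2 rad/s
For an in-line slider-crank, x = r cosθ + √(L² − r² sin²θ), so v = −rω sinθ·[1 + r cosθ/√(L² − r² sin²θ)].
With r = 0.0733 m, L = 0.2889 m, θ = 69.6°: √(L² − r² sin²θ) = 0.28061 m.
v = −0.0733·123.2·0.93728·[1 + 0.0733·0.34857/0.28061] = -9.2311 m/s.
|v| = 9.2311 m/s.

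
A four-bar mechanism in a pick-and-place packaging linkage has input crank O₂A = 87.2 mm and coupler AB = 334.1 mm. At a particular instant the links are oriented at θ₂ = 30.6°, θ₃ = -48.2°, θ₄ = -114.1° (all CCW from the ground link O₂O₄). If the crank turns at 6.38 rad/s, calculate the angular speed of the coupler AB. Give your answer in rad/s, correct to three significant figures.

1.05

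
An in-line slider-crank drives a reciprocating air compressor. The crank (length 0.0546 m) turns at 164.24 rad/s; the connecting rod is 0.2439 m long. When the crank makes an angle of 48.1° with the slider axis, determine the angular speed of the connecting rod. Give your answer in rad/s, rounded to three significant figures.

ω = 164.2 rad/s
The rod makes angle φ with the slider axis where L sinφ = r sinθ; differentiating, L cosφ·φ̇ = r ω cosθ.
L cosφ = √(L² − r² sin²θ) = 0.24049 m.
|ω_rod| = r ω |cosθ| / √(L² − r² sin²θ) = 0.0546·164.2·0.66783/0.24049 = 24.902 rad/s.

24.9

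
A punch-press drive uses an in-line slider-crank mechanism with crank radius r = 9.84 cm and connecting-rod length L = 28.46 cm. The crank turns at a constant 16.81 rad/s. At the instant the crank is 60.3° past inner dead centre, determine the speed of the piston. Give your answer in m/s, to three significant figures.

1.69

ω = 16.81 rad/s
For an in-line slider-crank, x = r cosθ + √(L² − r² sin²θ), so v = −rω sinθ·[1 + r cosθ/√(L² − r² sin²θ)].
With r = 0.0984 m, L = 0.2846 m, θ = 60.3°: √(L² − r² sin²θ) = 0.27146 m.
v = −0.0984·16.81·0.86863·[1 + 0.0984·0.49546/0.27146] = -1.6949 m/s.
|v| = 1.6949 m/s.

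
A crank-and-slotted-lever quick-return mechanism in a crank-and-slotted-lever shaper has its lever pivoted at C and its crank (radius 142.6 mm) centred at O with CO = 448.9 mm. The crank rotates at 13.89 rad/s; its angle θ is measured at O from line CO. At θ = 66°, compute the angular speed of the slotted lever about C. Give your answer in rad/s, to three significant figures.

ω = 13.89 rad/s
Crank pin A relative to C: A = (d + r cosθ, r sinθ); lever angle φ = atan2(r sinθ, d + r cosθ).
Differentiating tanφ: φ̇ = rω(d cosθ + r)/(d² + r² + 2dr cosθ).
d² + r² + 2dr cosθ = |CA|² = 0.273919 m²;  d cosθ + r = +0.32518 m.
|ω_lever| = |0.1426·13.89·+0.32518| / 0.273919 = 2.3514 rad/s.

2.35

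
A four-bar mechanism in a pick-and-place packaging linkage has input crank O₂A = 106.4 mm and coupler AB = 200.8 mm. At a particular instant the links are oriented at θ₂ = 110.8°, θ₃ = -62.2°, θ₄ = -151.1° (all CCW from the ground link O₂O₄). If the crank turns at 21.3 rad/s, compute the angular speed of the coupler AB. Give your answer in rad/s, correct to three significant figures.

11.2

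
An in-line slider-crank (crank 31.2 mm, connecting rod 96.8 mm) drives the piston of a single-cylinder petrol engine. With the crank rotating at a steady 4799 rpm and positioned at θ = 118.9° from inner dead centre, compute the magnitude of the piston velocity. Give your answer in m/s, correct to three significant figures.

11.5

ω = 2π·4799/60 = 502.6 rad/s
For an in-line slider-crank, x = r cosθ + √(L² − r² sin²θ), so v = −rω sinθ·[1 + r cosθ/√(L² − r² sin²θ)].
With r = 0.0312 m, L = 0.0968 m, θ = 118.9°: √(L² − r² sin²θ) = 0.092866 m.
v = −0.0312·502.6·0.87546·[1 + 0.0312·-0.48328/0.092866] = -11.498 m/s.
|v| = 11.498 m/s.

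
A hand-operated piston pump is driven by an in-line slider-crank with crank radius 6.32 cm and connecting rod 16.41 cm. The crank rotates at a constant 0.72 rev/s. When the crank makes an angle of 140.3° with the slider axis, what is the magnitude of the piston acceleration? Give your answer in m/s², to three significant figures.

ω = 2π·0.72 = 4.524 rad/s
x(θ) = r cosθ + √(L² − r² sin²θ); with ω constant, a = ω²·d²x/dθ².
d²x/dθ² = −r cosθ − r²(cos2θ)/√u − r⁴ sin²2θ/(4u^{3/2}),  u = L² − r² sin²θ = 0.0252991 m².
Substituting r = 0.0632 m, L = 0.1641 m, θ = 140.3°: d²x/dθ² = +0.043049 m.
a = ω²·d²x/dθ² = (4.524)²·(+0.043049) = +0.88102 m/s²;  |a| = 0.88102 m/s².

0.881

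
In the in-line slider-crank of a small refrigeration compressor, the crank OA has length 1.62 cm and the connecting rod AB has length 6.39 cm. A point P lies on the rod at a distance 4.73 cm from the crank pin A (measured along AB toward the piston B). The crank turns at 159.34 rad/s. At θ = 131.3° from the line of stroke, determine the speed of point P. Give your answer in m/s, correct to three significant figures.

ω = 159.3 rad/s.  Crank-pin speed |V_A| = rω = 2.5813 m/s, perpendicular to OA.
Rod angle: sinφ = −(r/L) sinθ ⇒ φ = -10.980°; ω_rod = −rω cosθ/√(L²−r²sin²θ) = +27.159 rad/s.
V_P = V_A + ω_rod × AP, with AP = 0.0473 m along the rod.
Components: V_Px = −rω sinθ − a·ω_rod·sinφ = -1.6946 m/s;  V_Py = rω cosθ + a·ω_rod·cosφ = -0.44258 m/s.
|V_P| = √(V_Px² + V_Py²) = 1.7514 m/s.

1.75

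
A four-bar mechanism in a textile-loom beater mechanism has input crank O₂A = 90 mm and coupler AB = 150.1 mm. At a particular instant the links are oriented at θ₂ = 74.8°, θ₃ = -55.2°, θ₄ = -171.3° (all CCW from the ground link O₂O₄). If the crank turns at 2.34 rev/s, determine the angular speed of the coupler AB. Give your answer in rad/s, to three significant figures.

8.98

ω₂ = 14.7 rad/s (from 2.34 rev/s).
Differentiating the loop-closure r₂e^{iθ₂}+r₃e^{iθ₃}=r₁+r₄e^{iθ₄} gives r₂ω₂e^{iθ₂}+r₃ω₃e^{iθ₃}=r₄ω₄e^{iθ₄}.
Eliminating the other unknown: ω₃ = r₂ω₂ sin(θ₄−θ₂) / [r₃ sin(θ₃−θ₄)].
Numerator sine = +0.91425; denominator sine = +0.89803.
Result = 0.09·14.7·(+0.91425) / (0.1501·(+0.89803)) = +8.975 rad/s; magnitude 8.975 rad/s.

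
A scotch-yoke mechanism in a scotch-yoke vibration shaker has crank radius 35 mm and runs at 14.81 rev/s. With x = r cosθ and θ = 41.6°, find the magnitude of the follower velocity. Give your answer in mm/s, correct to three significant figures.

2160

ω = 93.05 rad/s (from 14.81 rev/s).
x = r cosθ ⇒ ẋ = −rω sinθ.
|v| = rω|sinθ| = 0.035·93.05·|sin 41.6°| = 2.1623 m/s = 2162.3 mm/s.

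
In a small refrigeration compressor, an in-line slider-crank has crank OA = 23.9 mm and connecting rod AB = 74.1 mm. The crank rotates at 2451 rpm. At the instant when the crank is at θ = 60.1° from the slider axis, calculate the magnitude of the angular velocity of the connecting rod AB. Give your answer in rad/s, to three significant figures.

ω = 256.7 rad/s (converted from 2451 rpm).
The rod makes angle φ with the slider axis where L sinφ = r sinθ; differentiating, L cosφ·φ̇ = r ω cosθ.
L cosφ = √(L² − r² sin²θ) = 0.071145 m.
|ω_rod| = r ω |cosθ| / √(L² − r² sin²θ) = 0.0239·256.7·0.49849/0.071145 = 42.982 rad/s.

43.0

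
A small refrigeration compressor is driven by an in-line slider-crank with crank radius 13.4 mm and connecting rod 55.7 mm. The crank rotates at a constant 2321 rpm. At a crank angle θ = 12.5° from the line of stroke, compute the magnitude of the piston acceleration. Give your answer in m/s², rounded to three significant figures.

ω = 2π·2321/60 = 243.1 rad/s
x(θ) = r cosθ + √(L² − r² sin²θ); with ω constant, a = ω²·d²x/dθ².
d²x/dθ² = −r cosθ − r²(cos2θ)/√u − r⁴ sin²2θ/(4u^{3/2}),  u = L² − r² sin²θ = 0.00309408 m².
Substituting r = 0.0134 m, L = 0.0557 m, θ = 12.5°: d²x/dθ² = -0.016016 m.
a = ω²·d²x/dθ² = (243.1)²·(-0.016016) = -946.17 m/s²;  |a| = 946.17 m/s².

946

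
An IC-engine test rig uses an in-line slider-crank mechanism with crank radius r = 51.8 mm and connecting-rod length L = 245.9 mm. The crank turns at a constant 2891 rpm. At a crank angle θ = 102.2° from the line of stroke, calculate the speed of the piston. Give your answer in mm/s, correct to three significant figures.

ω = 2π·2891/60 = 302.7 rad/s
For an in-line slider-crank, x = r cosθ + √(L² − r² sin²θ), so v = −rω sinθ·[1 + r cosθ/√(L² − r² sin²θ)].
With r = 0.0518 m, L = 0.2459 m, θ = 102.2°: √(L² − r² sin²θ) = 0.24063 m.
v = −0.0518·302.7·0.97742·[1 + 0.0518·-0.21132/0.24063] = -14.631 m/s.
|v| = 14.631 m/s = 14631 mm/s.

14600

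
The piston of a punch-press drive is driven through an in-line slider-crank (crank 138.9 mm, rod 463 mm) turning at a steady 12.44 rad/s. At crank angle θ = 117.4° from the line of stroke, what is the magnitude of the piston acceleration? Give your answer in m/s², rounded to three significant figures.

13.6

ω = 12.44 rad/s
x(θ) = r cosθ + √(L² − r² sin²θ); with ω constant, a = ω²·d²x/dθ².
d²x/dθ² = −r cosθ − r²(cos2θ)/√u − r⁴ sin²2θ/(4u^{3/2}),  u = L² − r² sin²θ = 0.199162 m².
Substituting r = 0.1389 m, L = 0.463 m, θ = 117.4°: d²x/dθ² = +0.088143 m.
a = ω²·d²x/dθ² = (12.44)²·(+0.088143) = +13.64 m/s²;  |a| = 13.64 m/s².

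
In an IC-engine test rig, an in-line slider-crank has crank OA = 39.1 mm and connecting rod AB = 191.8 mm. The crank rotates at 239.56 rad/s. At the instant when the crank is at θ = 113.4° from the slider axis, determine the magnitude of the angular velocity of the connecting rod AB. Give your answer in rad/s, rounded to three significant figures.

19.7

ω = 239.6 rad/s
The rod makes angle φ with the slider axis where L sinφ = r sinθ; differentiating, L cosφ·φ̇ = r ω cosθ.
L cosφ = √(L² − r² sin²θ) = 0.18841 m.
|ω_rod| = r ω |cosθ| / √(L² − r² sin²θ) = 0.0391·239.6·0.39715/0.18841 = 19.744 rad/s.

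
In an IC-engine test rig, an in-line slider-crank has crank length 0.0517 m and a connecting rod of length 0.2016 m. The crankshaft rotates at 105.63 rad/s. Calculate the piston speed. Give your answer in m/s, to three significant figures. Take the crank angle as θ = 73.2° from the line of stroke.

ω = 105.6 rad/s
For an in-line slider-crank, x = r cosθ + √(L² − r² sin²θ), so v = −rω sinθ·[1 + r cosθ/√(L² − r² sin²θ)].
With r = 0.0517 m, L = 0.2016 m, θ = 73.2°: √(L² − r² sin²θ) = 0.19543 m.
v = −0.0517·105.6·0.95732·[1 + 0.0517·0.28903/0.19543] = -5.6277 m/s.
|v| = 5.6277 m/s.

5.63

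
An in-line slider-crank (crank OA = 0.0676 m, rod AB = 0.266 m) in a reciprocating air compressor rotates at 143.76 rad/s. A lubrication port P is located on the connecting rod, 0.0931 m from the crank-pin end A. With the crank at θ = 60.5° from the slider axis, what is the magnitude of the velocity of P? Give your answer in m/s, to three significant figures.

ω = 143.8 rad/s.  Crank-pin speed |V_A| = rω = 9.7182 m/s, perpendicular to OA.
Rod angle: sinφ = −(r/L) sinθ ⇒ φ = -12.779°; ω_rod = −rω cosθ/√(L²−r²sin²θ) = -18.447 rad/s.
V_P = V_A + ω_rod × AP, with AP = 0.0931 m along the rod.
Components: V_Px = −rω sinθ − a·ω_rod·sinφ = -8.8381 m/s;  V_Py = rω cosθ + a·ω_rod·cosφ = +3.1105 m/s.
|V_P| = √(V_Px² + V_Py²) = 9.3695 m/s.

9.37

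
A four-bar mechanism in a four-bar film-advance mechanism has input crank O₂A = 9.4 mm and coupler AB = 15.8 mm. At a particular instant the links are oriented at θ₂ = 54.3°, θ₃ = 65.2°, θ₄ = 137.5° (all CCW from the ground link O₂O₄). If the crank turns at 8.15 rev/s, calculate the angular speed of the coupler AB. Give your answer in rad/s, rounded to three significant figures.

ω₂ = 51.21 rad/s (from 8.15 rev/s).
Differentiating the loop-closure r₂e^{iθ₂}+r₃e^{iθ₃}=r₁+r₄e^{iθ₄} gives r₂ω₂e^{iθ₂}+r₃ω₃e^{iθ₃}=r₄ω₄e^{iθ₄}.
Eliminating the other unknown: ω₃ = r₂ω₂ sin(θ₄−θ₂) / [r₃ sin(θ₃−θ₄)].
Numerator sine = +0.99297; denominator sine = -0.95266.
Result = 0.0094·51.21·(+0.99297) / (0.0158·(-0.95266)) = -31.754 rad/s; magnitude 31.754 rad/s.

31.8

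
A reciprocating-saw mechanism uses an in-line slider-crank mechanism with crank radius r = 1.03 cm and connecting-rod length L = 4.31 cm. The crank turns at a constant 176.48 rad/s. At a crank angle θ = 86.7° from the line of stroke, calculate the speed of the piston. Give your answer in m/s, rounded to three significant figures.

ω = 176.5 rad/s
For an in-line slider-crank, x = r cosθ + √(L² − r² sin²θ), so v = −rω sinθ·[1 + r cosθ/√(L² − r² sin²θ)].
With r = 0.0103 m, L = 0.0431 m, θ = 86.7°: √(L² − r² sin²θ) = 0.041855 m.
v = −0.0103·176.5·0.99834·[1 + 0.0103·0.05756/0.041855] = -1.8404 m/s.
|v| = 1.8404 m/s.

1.84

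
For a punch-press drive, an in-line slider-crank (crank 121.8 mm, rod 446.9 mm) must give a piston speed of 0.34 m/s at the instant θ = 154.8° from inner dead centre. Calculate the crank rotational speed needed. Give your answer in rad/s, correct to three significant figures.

For an in-line slider-crank, |v_piston| = rω|sinθ|·[1 + r cosθ/√(L² − r² sin²θ)].
With r = 0.1218 m, L = 0.4469 m, θ = 154.8°: the bracketed kinematic factor |dx/dθ| = 0.038984 m.
ω = v/|dx/dθ| = 0.34/0.038984 = 8.7215 rad/s.

8.72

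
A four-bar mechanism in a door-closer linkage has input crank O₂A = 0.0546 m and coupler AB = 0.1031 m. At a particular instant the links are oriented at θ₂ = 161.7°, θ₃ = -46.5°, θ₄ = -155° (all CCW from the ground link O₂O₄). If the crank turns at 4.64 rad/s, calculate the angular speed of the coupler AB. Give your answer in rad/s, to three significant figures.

ω₂ = 4.64 rad/s
Differentiating the loop-closure r₂e^{iθ₂}+r₃e^{iθ₃}=r₁+r₄e^{iθ₄} gives r₂ω₂e^{iθ₂}+r₃ω₃e^{iθ₃}=r₄ω₄e^{iθ₄}.
Eliminating the other unknown: ω₃ = r₂ω₂ sin(θ₄−θ₂) / [r₃ sin(θ₃−θ₄)].
Numerator sine = +0.68582; denominator sine = +0.94832.
Result = 0.0546·4.64·(+0.68582) / (0.1031·(+0.94832)) = +1.7771 rad/s; magnitude 1.7771 rad/s.

1.78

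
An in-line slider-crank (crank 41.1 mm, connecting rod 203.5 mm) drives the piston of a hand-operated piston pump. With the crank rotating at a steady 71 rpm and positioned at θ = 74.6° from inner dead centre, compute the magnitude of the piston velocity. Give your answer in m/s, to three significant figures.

0.311

ω = 2π·71/60 = 7.435 rad/s
For an in-line slider-crank, x = r cosθ + √(L² − r² sin²θ), so v = −rω sinθ·[1 + r cosθ/√(L² − r² sin²θ)].
With r = 0.0411 m, L = 0.2035 m, θ = 74.6°: √(L² − r² sin²θ) = 0.19961 m.
v = −0.0411·7.435·0.96410·[1 + 0.0411·0.26556/0.19961] = -0.31072 m/s.
|v| = 0.31072 m/s.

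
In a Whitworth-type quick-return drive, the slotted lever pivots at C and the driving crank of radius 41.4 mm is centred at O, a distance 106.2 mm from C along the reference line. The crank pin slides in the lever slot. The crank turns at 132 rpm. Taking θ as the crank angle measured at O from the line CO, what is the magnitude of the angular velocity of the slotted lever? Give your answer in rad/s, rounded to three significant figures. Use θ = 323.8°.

3.62

ω = 13.82 rad/s (from 132 rpm).
Crank pin A relative to C: A = (d + r cosθ, r sinθ); lever angle φ = atan2(r sinθ, d + r cosθ).
Differentiating tanφ: φ̇ = rω(d cosθ + r)/(d² + r² + 2dr cosθ).
d² + r² + 2dr cosθ = |CA|² = 0.0200883 m²;  d cosθ + r = +0.1271 m.
|ω_lever| = |0.0414·13.82·+0.1271| / 0.0200883 = 3.6208 rad/s.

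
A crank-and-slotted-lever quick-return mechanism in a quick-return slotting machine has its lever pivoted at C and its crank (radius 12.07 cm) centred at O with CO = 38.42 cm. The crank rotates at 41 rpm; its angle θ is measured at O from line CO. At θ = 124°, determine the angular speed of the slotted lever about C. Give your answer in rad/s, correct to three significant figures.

ω = 4.294 rad/s (from 41 rpm).
Crank pin A relative to C: A = (d + r cosθ, r sinθ); lever angle φ = atan2(r sinθ, d + r cosθ).
Differentiating tanφ: φ̇ = rω(d cosθ + r)/(d² + r² + 2dr cosθ).
d² + r² + 2dr cosθ = |CA|² = 0.110315 m²;  d cosθ + r = -0.094142 m.
|ω_lever| = |0.1207·4.294·-0.094142| / 0.110315 = 0.44225 rad/s.

0.442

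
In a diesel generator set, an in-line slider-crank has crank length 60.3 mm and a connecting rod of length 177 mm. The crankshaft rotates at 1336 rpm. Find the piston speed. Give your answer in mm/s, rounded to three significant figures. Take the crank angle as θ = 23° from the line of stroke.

4340

ω = 2π·1336/60 = 139.9 rad/s
For an in-line slider-crank, x = r cosθ + √(L² − r² sin²θ), so v = −rω sinθ·[1 + r cosθ/√(L² − r² sin²θ)].
With r = 0.0603 m, L = 0.177 m, θ = 23°: √(L² − r² sin²θ) = 0.17542 m.
v = −0.0603·139.9·0.39073·[1 + 0.0603·0.92050/0.17542] = -4.3393 m/s.
|v| = 4.3393 m/s = 4339.3 mm/s.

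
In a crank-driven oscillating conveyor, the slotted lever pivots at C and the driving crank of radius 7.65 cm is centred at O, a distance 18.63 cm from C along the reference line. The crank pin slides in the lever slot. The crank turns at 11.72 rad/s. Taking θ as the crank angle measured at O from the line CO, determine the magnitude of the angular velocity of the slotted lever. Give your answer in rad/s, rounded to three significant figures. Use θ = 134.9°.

ω = 11.72 rad/s
Crank pin A relative to C: A = (d + r cosθ, r sinθ); lever angle φ = atan2(r sinθ, d + r cosθ).
Differentiating tanφ: φ̇ = rω(d cosθ + r)/(d² + r² + 2dr cosθ).
d² + r² + 2dr cosθ = |CA|² = 0.0204398 m²;  d cosθ + r = -0.055004 m.
|ω_lever| = |0.0765·11.72·-0.055004| / 0.0204398 = 2.4127 rad/s.

2.41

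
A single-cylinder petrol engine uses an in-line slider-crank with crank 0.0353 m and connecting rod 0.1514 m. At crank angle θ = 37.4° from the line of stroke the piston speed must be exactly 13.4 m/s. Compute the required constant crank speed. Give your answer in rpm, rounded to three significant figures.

5030

For an in-line slider-crank, |v_piston| = rω|sinθ|·[1 + r cosθ/√(L² − r² sin²θ)].
With r = 0.0353 m, L = 0.1514 m, θ = 37.4°: the bracketed kinematic factor |dx/dθ| = 0.025452 m.
ω = v/|dx/dθ| = 13.4/0.025452 = 526.48 rad/s.
N = 60ω/(2π) = 5027.5 rpm.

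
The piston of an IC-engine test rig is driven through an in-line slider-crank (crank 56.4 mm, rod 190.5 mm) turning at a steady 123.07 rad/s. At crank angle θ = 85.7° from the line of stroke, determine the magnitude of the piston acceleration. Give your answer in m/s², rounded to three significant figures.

ω = 123.1 rad/s
x(θ) = r cosθ + √(L² − r² sin²θ); with ω constant, a = ω²·d²x/dθ².
d²x/dθ² = −r cosθ − r²(cos2θ)/√u − r⁴ sin²2θ/(4u^{3/2}),  u = L² − r² sin²θ = 0.0331272 m².
Substituting r = 0.0564 m, L = 0.1905 m, θ = 85.7°: d²x/dθ² = +0.013042 m.
a = ω²·d²x/dθ² = (123.1)²·(+0.013042) = +197.54 m/s²;  |a| = 197.54 m/s².

198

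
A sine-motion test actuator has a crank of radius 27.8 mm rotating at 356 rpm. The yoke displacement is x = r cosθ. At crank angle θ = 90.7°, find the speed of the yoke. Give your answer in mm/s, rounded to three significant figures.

1040

ω = 37.28 rad/s (from 356 rpm).
x = r cosθ ⇒ ẋ = −rω sinθ.
|v| = rω|sinθ| = 0.0278·37.28·|sin 90.7°| = 1.0363 m/s = 1036.3 mm/s.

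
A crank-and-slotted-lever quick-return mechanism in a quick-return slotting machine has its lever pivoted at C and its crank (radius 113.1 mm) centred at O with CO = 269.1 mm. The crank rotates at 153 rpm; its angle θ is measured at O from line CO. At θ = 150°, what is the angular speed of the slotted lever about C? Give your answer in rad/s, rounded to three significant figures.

6.69

ω = 16.02 rad/s (from 153 rpm).
Crank pin A relative to C: A = (d + r cosθ, r sinθ); lever angle φ = atan2(r sinθ, d + r cosθ).
Differentiating tanφ: φ̇ = rω(d cosθ + r)/(d² + r² + 2dr cosθ).
d² + r² + 2dr cosθ = |CA|² = 0.0324911 m²;  d cosθ + r = -0.11995 m.
|ω_lever| = |0.1131·16.02·-0.11995| / 0.0324911 = 6.6897 rad/s.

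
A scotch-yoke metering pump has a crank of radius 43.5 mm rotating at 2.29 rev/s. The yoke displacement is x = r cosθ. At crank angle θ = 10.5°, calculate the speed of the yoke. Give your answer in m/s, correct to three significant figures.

ω = 14.39 rad/s (from 2.29 rev/s).
x = r cosθ ⇒ ẋ = −rω sinθ.
|v| = rω|sinθ| = 0.0435·14.39·|sin 10.5°| = 0.11406 m/s.

0.114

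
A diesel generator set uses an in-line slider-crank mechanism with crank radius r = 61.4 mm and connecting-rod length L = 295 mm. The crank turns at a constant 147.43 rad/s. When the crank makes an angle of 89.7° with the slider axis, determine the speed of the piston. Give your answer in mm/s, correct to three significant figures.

9060

ω = 147.4 rad/s
For an in-line slider-crank, x = r cosθ + √(L² − r² sin²θ), so v = −rω sinθ·[1 + r cosθ/√(L² − r² sin²θ)].
With r = 0.0614 m, L = 0.295 m, θ = 89.7°: √(L² − r² sin²θ) = 0.28854 m.
v = −0.0614·147.4·0.99999·[1 + 0.0614·0.00524/0.28854] = -9.0622 m/s.
|v| = 9.0622 m/s = 9062.2 mm/s.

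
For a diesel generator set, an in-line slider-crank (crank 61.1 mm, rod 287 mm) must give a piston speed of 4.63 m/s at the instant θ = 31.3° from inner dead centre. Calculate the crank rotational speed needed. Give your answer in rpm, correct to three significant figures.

1180

For an in-line slider-crank, |v_piston| = rω|sinθ|·[1 + r cosθ/√(L² − r² sin²θ)].
With r = 0.0611 m, L = 0.287 m, θ = 31.3°: the bracketed kinematic factor |dx/dθ| = 0.037552 m.
ω = v/|dx/dθ| = 4.63/0.037552 = 123.29 rad/s.
N = 60ω/(2π) = 1177.4 rpm.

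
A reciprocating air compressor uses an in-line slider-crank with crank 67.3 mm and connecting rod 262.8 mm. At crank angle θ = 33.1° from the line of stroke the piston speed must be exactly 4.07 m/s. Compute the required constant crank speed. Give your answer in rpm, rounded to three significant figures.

For an in-line slider-crank, |v_piston| = rω|sinθ|·[1 + r cosθ/√(L² − r² sin²θ)].
With r = 0.0673 m, L = 0.2628 m, θ = 33.1°: the bracketed kinematic factor |dx/dθ| = 0.044715 m.
ω = v/|dx/dθ| = 4.07/0.044715 = 91.02 rad/s.
N = 60ω/(2π) = 869.18 rpm.

869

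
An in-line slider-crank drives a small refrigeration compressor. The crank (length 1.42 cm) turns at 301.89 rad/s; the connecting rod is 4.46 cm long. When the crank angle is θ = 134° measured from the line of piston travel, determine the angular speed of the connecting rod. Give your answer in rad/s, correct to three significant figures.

68.6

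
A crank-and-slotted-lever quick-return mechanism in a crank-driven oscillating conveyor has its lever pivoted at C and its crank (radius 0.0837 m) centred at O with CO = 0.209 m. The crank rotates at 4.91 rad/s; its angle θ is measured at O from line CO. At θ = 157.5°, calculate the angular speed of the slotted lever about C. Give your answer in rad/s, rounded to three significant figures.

ω = 4.91 rad/s
Crank pin A relative to C: A = (d + r cosθ, r sinθ); lever angle φ = atan2(r sinθ, d + r cosθ).
Differentiating tanφ: φ̇ = rω(d cosθ + r)/(d² + r² + 2dr cosθ).
d² + r² + 2dr cosθ = |CA|² = 0.0183633 m²;  d cosθ + r = -0.10939 m.
|ω_lever| = |0.0837·4.91·-0.10939| / 0.0183633 = 2.4481 rad/s.

2.45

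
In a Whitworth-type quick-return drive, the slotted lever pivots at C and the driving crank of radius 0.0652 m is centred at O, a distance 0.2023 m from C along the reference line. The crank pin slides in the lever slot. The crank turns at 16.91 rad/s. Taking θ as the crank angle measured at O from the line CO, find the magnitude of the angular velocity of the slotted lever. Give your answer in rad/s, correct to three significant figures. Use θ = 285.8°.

ω = 16.91 rad/s
Crank pin A relative to C: A = (d + r cosθ, r sinθ); lever angle φ = atan2(r sinθ, d + r cosθ).
Differentiating tanφ: φ̇ = rω(d cosθ + r)/(d² + r² + 2dr cosθ).
d² + r² + 2dr cosθ = |CA|² = 0.0523591 m²;  d cosθ + r = +0.12028 m.
|ω_lever| = |0.0652·16.91·+0.12028| / 0.0523591 = 2.5328 rad/s.

2.53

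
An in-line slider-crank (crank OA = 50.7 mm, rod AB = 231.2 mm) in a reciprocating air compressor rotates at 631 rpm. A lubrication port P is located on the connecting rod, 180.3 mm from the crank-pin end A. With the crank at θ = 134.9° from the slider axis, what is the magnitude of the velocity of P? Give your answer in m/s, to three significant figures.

2.15

ω = 66.08 rad/s.  Crank-pin speed |V_A| = rω = 3.3502 m/s, perpendicular to OA.
Rod angle: sinφ = −(r/L) sinθ ⇒ φ = -8.936°; ω_rod = −rω cosθ/√(L²−r²sin²θ) = +10.354 rad/s.
V_P = V_A + ω_rod × AP, with AP = 0.1803 m along the rod.
Components: V_Px = −rω sinθ − a·ω_rod·sinφ = -2.0831 m/s;  V_Py = rω cosθ + a·ω_rod·cosφ = -0.52062 m/s.
|V_P| = √(V_Px² + V_Py²) = 2.1471 m/s.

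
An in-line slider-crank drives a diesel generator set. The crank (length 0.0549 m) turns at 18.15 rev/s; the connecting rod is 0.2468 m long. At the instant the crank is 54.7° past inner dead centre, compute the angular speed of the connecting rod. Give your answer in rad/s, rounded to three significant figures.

ω = 114 rad/s (converted from 18.15 rev/s).
The rod makes angle φ with the slider axis where L sinφ = r sinθ; differentiating, L cosφ·φ̇ = r ω cosθ.
L cosφ = √(L² − r² sin²θ) = 0.2427 m.
|ω_rod| = r ω |cosθ| / √(L² − r² sin²θ) = 0.0549·114·0.57786/0.2427 = 14.907 rad/s.

14.9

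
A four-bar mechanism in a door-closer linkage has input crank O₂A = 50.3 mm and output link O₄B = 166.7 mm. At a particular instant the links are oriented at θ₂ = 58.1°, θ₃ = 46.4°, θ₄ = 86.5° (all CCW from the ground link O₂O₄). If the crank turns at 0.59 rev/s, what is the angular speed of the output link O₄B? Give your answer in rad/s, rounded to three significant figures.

0.352

ω₂ = 3.707 rad/s (from 0.59 rev/s).
Differentiating the loop-closure r₂e^{iθ₂}+r₃e^{iθ₃}=r₁+r₄e^{iθ₄} gives r₂ω₂e^{iθ₂}+r₃ω₃e^{iθ₃}=r₄ω₄e^{iθ₄}.
Eliminating the other unknown: ω₄ = r₂ω₂ sin(θ₂−θ₃) / [r₄ sin(θ₄−θ₃)].
Numerator sine = +0.20279; denominator sine = +0.64412.
Result = 0.0503·3.707·(+0.20279) / (0.1667·(+0.64412)) = +0.35216 rad/s; magnitude 0.35216 rad/s.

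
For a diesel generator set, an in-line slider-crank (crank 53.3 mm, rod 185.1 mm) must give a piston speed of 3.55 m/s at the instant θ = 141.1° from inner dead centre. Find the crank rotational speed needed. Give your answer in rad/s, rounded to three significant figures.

For an in-line slider-crank, |v_piston| = rω|sinθ|·[1 + r cosθ/√(L² − r² sin²θ)].
With r = 0.0533 m, L = 0.1851 m, θ = 141.1°: the bracketed kinematic factor |dx/dθ| = 0.025844 m.
ω = v/|dx/dθ| = 3.55/0.025844 = 137.36 rad/s.

137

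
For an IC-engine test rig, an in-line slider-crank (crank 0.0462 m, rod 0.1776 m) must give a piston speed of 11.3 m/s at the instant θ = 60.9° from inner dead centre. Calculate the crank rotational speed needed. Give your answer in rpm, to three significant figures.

For an in-line slider-crank, |v_piston| = rω|sinθ|·[1 + r cosθ/√(L² − r² sin²θ)].
With r = 0.0462 m, L = 0.1776 m, θ = 60.9°: the bracketed kinematic factor |dx/dθ| = 0.045613 m.
ω = v/|dx/dθ| = 11.3/0.045613 = 247.74 rad/s.
N = 60ω/(2π) = 2365.7 rpm.

2370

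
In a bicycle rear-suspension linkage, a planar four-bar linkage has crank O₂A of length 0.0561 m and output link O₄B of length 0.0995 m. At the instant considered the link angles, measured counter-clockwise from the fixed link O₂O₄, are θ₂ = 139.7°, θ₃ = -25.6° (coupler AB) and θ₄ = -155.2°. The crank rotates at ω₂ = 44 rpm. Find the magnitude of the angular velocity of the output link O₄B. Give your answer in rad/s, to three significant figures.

0.856

ω₂ = 4.608 rad/s (from 44 rpm).
Differentiating the loop-closure r₂e^{iθ₂}+r₃e^{iθ₃}=r₁+r₄e^{iθ₄} gives r₂ω₂e^{iθ₂}+r₃ω₃e^{iθ₃}=r₄ω₄e^{iθ₄}.
Eliminating the other unknown: ω₄ = r₂ω₂ sin(θ₂−θ₃) / [r₄ sin(θ₄−θ₃)].
Numerator sine = +0.25376; denominator sine = -0.77051.
Result = 0.0561·4.608·(+0.25376) / (0.0995·(-0.77051)) = -0.85558 rad/s; magnitude 0.85558 rad/s.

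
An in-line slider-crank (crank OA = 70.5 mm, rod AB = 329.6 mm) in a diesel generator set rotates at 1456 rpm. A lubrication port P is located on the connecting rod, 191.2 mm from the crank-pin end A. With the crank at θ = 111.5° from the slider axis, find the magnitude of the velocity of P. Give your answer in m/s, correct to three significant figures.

ω = 152.5 rad/s.  Crank-pin speed |V_A| = rω = 10.749 m/s, perpendicular to OA.
Rod angle: sinφ = −(r/L) sinθ ⇒ φ = -11.479°; ω_rod = −rω cosθ/√(L²−r²sin²θ) = +12.197 rad/s.
V_P = V_A + ω_rod × AP, with AP = 0.1912 m along the rod.
Components: V_Px = −rω sinθ − a·ω_rod·sinφ = -9.5372 m/s;  V_Py = rω cosθ + a·ω_rod·cosφ = -1.6543 m/s.
|V_P| = √(V_Px² + V_Py²) = 9.6796 m/s.

9.68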